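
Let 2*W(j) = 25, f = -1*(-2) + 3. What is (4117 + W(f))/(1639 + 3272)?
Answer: 2753/3274 ≈ 0.84087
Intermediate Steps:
f = 5 (f = 2 + 3 = 5)
W(j) = 25/2 (W(j) = (½)*25 = 25/2)
(4117 + W(f))/(1639 + 3272) = (4117 + 25/2)/(1639 + 3272) = (8259/2)/4911 = (8259/2)*(1/4911) = 2753/3274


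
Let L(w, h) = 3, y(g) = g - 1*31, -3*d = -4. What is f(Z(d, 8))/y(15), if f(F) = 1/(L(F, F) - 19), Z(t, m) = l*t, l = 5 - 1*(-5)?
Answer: 1/256 ≈ 0.0039063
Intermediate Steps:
d = 4/3 (d = -⅓*(-4) = 4/3 ≈ 1.3333)
l = 10 (l = 5 + 5 = 10)
y(g) = -31 + g (y(g) = g - 31 = -31 + g)
Z(t, m) = 10*t
f(F) = -1/16 (f(F) = 1/(3 - 19) = 1/(-16) = -1/16)
f(Z(d, 8))/y(15) = -1/(16*(-31 + 15)) = -1/16/(-16) = -1/16*(-1/16) = 1/256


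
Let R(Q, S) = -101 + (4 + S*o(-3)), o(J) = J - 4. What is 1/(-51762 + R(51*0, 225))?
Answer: -1/53434 ≈ -1.8715e-5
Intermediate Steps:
o(J) = -4 + J
R(Q, S) = -97 - 7*S (R(Q, S) = -101 + (4 + S*(-4 - 3)) = -101 + (4 + S*(-7)) = -101 + (4 - 7*S) = -97 - 7*S)
1/(-51762 + R(51*0, 225)) = 1/(-51762 + (-97 - 7*225)) = 1/(-51762 + (-97 - 1575)) = 1/(-51762 - 1672) = 1/(-53434) = -1/53434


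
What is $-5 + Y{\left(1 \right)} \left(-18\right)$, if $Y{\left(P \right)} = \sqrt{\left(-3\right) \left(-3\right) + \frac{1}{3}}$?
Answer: $-5 - 12 \sqrt{21} \approx -59.991$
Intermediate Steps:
$Y{\left(P \right)} = \frac{2 \sqrt{21}}{3}$ ($Y{\left(P \right)} = \sqrt{9 + \frac{1}{3}} = \sqrt{\frac{28}{3}} = \frac{2 \sqrt{21}}{3}$)
$-5 + Y{\left(1 \right)} \left(-18\right) = -5 + \frac{2 \sqrt{21}}{3} \left(-18\right) = -5 - 12 \sqrt{21}$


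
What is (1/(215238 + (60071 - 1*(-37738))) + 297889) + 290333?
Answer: 184141132435/313047 ≈ 5.8822e+5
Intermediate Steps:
(1/(215238 + (60071 - 1*(-37738))) + 297889) + 290333 = (1/(215238 + (60071 + 37738)) + 297889) + 290333 = (1/(215238 + 97809) + 297889) + 290333 = (1/313047 + 297889) + 290333 = 93253257784/313047 + 290333 = 184141132435/313047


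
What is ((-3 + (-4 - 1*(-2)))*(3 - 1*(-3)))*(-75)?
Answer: 2250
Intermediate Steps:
((-3 + (-4 - 1*(-2)))*(3 - 1*(-3)))*(-75) = ((-3 + (-4 + 2))*(3 + 3))*(-75) = ((-3 - 2)*6)*(-75) = -5*6*(-75) = -30*(-75) = 2250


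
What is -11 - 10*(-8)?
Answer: 69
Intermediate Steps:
-11 - 10*(-8) = -11 + 80 = 69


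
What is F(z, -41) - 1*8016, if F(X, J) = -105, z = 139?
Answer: -8121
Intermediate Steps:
F(z, -41) - 1*8016 = -105 - 1*8016 = -105 - 8016 = -8121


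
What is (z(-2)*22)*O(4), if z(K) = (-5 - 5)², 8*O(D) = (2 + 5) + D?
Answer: 3025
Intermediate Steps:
O(D) = 7/8 + D/8 (O(D) = ((2 + 5) + D)/8 = (7 + D)/8 = 7/8 + D/8)
z(K) = 100 (z(K) = (-10)² = 100)
(z(-2)*22)*O(4) = (100*22)*(7/8 + (⅛)*4) = 2200*(7/8 + ½) = 2200*(11/8) = 3025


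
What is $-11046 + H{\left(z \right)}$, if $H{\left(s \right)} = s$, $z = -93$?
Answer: $-11139$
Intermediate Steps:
$-11046 + H{\left(z \right)} = -11046 - 93 = -11139$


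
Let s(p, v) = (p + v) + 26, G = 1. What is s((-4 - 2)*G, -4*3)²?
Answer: 64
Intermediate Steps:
s(p, v) = 26 + p + v
s((-4 - 2)*G, -4*3)² = (26 + (-4 - 2)*1 - 4*3)² = (26 - 6*1 - 12)² = (26 - 6 - 12)² = 8² = 64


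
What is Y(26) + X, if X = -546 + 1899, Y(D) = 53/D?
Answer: 35231/26 ≈ 1355.0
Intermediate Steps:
X = 1353
Y(26) + X = 53/26 + 1353 = 35231/26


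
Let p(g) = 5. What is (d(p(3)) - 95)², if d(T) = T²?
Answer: 4900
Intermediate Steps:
(d(p(3)) - 95)² = (5² - 95)² = (25 - 95)² = (-70)² = 4900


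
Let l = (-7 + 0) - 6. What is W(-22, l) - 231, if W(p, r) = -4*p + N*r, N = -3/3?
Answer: -130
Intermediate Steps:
N = -1 (N = -3*⅓ = -1)
l = -13 (l = -7 - 6 = -13)
W(p, r) = -r - 4*p (W(p, r) = -4*p - r = -r - 4*p)
W(-22, l) - 231 = (-1*(-13) - 4*(-22)) - 231 = (13 + 88) - 231 = 101 - 231 = -130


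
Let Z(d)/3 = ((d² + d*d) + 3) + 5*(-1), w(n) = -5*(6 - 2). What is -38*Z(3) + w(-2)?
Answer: -1844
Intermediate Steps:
w(n) = -20 (w(n) = -5*4 = -20)
Z(d) = -6 + 6*d² (Z(d) = 3*(((d² + d*d) + 3) + 5*(-1)) = 3*(((d² + d²) + 3) - 5) = 3*((2*d² + 3) - 5) = 3*((3 + 2*d²) - 5) = 3*(-2 + 2*d²) = -6 + 6*d²)
-38*Z(3) + w(-2) = -38*(-6 + 6*3²) - 20 = -38*(-6 + 6*9) - 20 = -38*(-6 + 54) - 20 = -38*48 - 20 = -1824 - 20 = -1844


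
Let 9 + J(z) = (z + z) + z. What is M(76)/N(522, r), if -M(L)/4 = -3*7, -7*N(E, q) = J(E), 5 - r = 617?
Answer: -196/519 ≈ -0.37765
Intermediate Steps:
r = -612 (r = 5 - 1*617 = 5 - 617 = -612)
J(z) = -9 + 3*z (J(z) = -9 + ((z + z) + z) = -9 + (2*z + z) = -9 + 3*z)
N(E, q) = 9/7 - 3*E/7 (N(E, q) = -(-9 + 3*E)/7 = 9/7 - 3*E/7)
M(L) = 84 (M(L) = -(-12)*7 = -4*(-21) = 84)
M(76)/N(522, r) = 84/(9/7 - 3/7*522) = 84/(9/7 - 1566/7) = 84/(-1557/7) = 84*(-7/1557) = -196/519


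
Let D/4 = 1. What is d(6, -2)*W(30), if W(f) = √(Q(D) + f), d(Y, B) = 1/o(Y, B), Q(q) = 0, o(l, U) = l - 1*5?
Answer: √30 ≈ 5.4772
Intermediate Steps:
o(l, U) = -5 + l (o(l, U) = l - 5 = -5 + l)
D = 4 (D = 4*1 = 4)
d(Y, B) = 1/(-5 + Y)
W(f) = √f (W(f) = √(0 + f) = √f)
d(6, -2)*W(30) = √30/(-5 + 6) = √30/1 = 1*√30 = √30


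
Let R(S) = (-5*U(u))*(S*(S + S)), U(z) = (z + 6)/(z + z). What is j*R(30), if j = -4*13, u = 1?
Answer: 1638000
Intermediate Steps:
U(z) = (6 + z)/(2*z) (U(z) = (6 + z)/((2*z)) = (6 + z)*(1/(2*z)) = (6 + z)/(2*z))
R(S) = -35*S² (R(S) = (-5*(6 + 1)/(2*1))*(S*(S + S)) = (-5*7/2)*(S*(2*S)) = (-5*7/2)*(2*S²) = -35*S²)
j = -52
j*R(30) = -(-1820)*30² = -(-1820)*900 = -52*(-31500) = 1638000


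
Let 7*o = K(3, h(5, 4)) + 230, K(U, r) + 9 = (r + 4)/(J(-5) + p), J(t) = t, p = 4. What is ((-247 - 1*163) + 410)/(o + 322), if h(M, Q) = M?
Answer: 0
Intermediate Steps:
K(U, r) = -13 - r (K(U, r) = -9 + (r + 4)/(-5 + 4) = -9 + (4 + r)/(-1) = -9 + (4 + r)*(-1) = -9 + (-4 - r) = -13 - r)
o = 212/7 (o = ((-13 - 1*5) + 230)/7 = ((-13 - 5) + 230)/7 = (-18 + 230)/7 = (1/7)*212 = 212/7 ≈ 30.286)
((-247 - 1*163) + 410)/(o + 322) = ((-247 - 1*163) + 410)/(212/7 + 322) = ((-247 - 163) + 410)/(2466/7) = (-410 + 410)*(7/2466) = 0*(7/2466) = 0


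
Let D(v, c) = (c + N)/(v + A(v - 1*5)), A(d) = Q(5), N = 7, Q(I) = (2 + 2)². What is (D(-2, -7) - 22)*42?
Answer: -924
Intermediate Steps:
Q(I) = 16 (Q(I) = 4² = 16)
A(d) = 16
D(v, c) = (7 + c)/(16 + v) (D(v, c) = (c + 7)/(v + 16) = (7 + c)/(16 + v))
(D(-2, -7) - 22)*42 = ((7 - 7)/(16 - 2) - 22)*42 = (0/14 - 22)*42 = ((1/14)*0 - 22)*42 = (0 - 22)*42 = -22*42 = -924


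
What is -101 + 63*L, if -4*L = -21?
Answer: 919/4 ≈ 229.75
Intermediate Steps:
L = 21/4 (L = -¼*(-21) = 21/4 ≈ 5.2500)
-101 + 63*L = -101 + 63*(21/4) = -101 + 1323/4 = 919/4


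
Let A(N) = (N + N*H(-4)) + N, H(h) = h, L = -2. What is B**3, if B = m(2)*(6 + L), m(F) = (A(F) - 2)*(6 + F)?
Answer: -7077888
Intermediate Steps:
A(N) = -2*N (A(N) = (N + N*(-4)) + N = (N - 4*N) + N = -3*N + N = -2*N)
m(F) = (-2 - 2*F)*(6 + F) (m(F) = (-2*F - 2)*(6 + F) = (-2 - 2*F)*(6 + F))
B = -192 (B = (-12 - 14*2 - 2*2**2)*(6 - 2) = (-12 - 28 - 2*4)*4 = (-12 - 28 - 8)*4 = -48*4 = -192)
B**3 = (-192)**3 = -7077888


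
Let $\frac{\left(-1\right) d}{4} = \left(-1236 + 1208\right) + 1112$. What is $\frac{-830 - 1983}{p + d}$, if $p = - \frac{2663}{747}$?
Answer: $\frac{2101311}{3241655} \approx 0.64822$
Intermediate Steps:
$d = -4336$ ($d = - 4 \left(\left(-1236 + 1208\right) + 1112\right) = - 4 \left(-28 + 1112\right) = \left(-4\right) 1084 = -4336$)
$p = - \frac{2663}{747}$ ($p = \left(-2663\right) \frac{1}{747} = - \frac{2663}{747} \approx -3.5649$)
$\frac{-830 - 1983}{p + d} = \frac{-830 - 1983}{- \frac{2663}{747} - 4336} = - \frac{2813}{- \frac{3241655}{747}} = \left(-2813\right) \left(- \frac{747}{3241655}\right) = \frac{2101311}{3241655}$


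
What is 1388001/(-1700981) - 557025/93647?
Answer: -1077471071172/159291767707 ≈ -6.7641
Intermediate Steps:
1388001/(-1700981) - 557025/93647 = 1388001*(-1/1700981) - 557025*1/93647 = -1388001/1700981 - 557025/93647 = -1077471071172/159291767707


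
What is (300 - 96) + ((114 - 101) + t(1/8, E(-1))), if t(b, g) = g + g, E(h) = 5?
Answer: 227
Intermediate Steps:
t(b, g) = 2*g
(300 - 96) + ((114 - 101) + t(1/8, E(-1))) = (300 - 96) + ((114 - 101) + 2*5) = 204 + (13 + 10) = 204 + 23 = 227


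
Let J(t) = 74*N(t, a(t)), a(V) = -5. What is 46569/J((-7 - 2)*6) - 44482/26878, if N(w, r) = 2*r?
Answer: -642299131/9944860 ≈ -64.586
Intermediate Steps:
J(t) = -740 (J(t) = 74*(2*(-5)) = 74*(-10) = -740)
46569/J((-7 - 2)*6) - 44482/26878 = 46569/(-740) - 44482/26878 = 46569*(-1/740) - 44482*1/26878 = -46569/740 - 22241/13439 = -642299131/9944860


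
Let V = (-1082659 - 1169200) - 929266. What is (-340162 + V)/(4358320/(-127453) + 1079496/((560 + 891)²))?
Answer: 944901004418551411/9038426282632 ≈ 1.0454e+5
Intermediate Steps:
V = -3181125 (V = -2251859 - 929266 = -3181125)
(-340162 + V)/(4358320/(-127453) + 1079496/((560 + 891)²)) = (-340162 - 3181125)/(4358320/(-127453) + 1079496/((560 + 891)²)) = -3521287/(4358320*(-1/127453) + 1079496/(1451²)) = -3521287/(-4358320/127453 + 1079496/2105401) = -3521287/(-9038426282632/268339673653) = -3521287*(-268339673653/9038426282632) = 944901004418551411/9038426282632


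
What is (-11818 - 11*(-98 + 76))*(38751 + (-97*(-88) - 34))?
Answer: -547000728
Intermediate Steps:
(-11818 - 11*(-98 + 76))*(38751 + (-97*(-88) - 34)) = (-11818 - 11*(-22))*(38751 + (8536 - 34)) = (-11818 + 242)*(38751 + 8502) = -11576*47253 = -547000728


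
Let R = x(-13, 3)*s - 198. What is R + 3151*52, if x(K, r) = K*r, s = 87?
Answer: 160261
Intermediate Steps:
R = -3591 (R = -13*3*87 - 198 = -39*87 - 198 = -3393 - 198 = -3591)
R + 3151*52 = -3591 + 3151*52 = -3591 + 163852 = 160261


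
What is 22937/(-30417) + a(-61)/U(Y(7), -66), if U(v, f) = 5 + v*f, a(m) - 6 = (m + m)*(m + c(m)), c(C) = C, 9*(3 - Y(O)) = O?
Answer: -273695123/2585445 ≈ -105.86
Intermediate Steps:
Y(O) = 3 - O/9
a(m) = 6 + 4*m**2 (a(m) = 6 + (m + m)*(m + m) = 6 + (2*m)*(2*m) = 6 + 4*m**2)
U(v, f) = 5 + f*v
22937/(-30417) + a(-61)/U(Y(7), -66) = 22937/(-30417) + (6 + 4*(-61)**2)/(5 - 66*(3 - 1/9*7)) = 22937*(-1/30417) + (6 + 4*3721)/(5 - 66*(3 - 7/9)) = -22937/30417 + (6 + 14884)/(5 - 66*20/9) = -22937/30417 + 14890/(5 - 440/3) = -22937/30417 + 14890/(-425/3) = -22937/30417 + 14890*(-3/425) = -22937/30417 - 8934/85 = -273695123/2585445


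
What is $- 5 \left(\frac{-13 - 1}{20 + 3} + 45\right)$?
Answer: $- \frac{5105}{23} \approx -221.96$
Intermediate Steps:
$- 5 \left(\frac{-13 - 1}{20 + 3} + 45\right) = - 5 \left(- \frac{14}{23} + 45\right) = \left(-5\right) \frac{1021}{23} = - \frac{5105}{23}$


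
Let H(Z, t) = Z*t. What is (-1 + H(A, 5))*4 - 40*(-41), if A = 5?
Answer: 1736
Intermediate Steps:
(-1 + H(A, 5))*4 - 40*(-41) = (-1 + 5*5)*4 - 40*(-41) = (-1 + 25)*4 + 1640 = 24*4 + 1640 = 96 + 1640 = 1736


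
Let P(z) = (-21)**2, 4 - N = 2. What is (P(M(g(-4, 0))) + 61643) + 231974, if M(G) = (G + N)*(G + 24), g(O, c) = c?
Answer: 294058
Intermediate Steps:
N = 2 (N = 4 - 1*2 = 4 - 2 = 2)
M(G) = (2 + G)*(24 + G) (M(G) = (G + 2)*(G + 24) = (2 + G)*(24 + G))
P(z) = 441
(P(M(g(-4, 0))) + 61643) + 231974 = (441 + 61643) + 231974 = 62084 + 231974 = 294058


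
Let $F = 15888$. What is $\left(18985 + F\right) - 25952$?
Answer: $8921$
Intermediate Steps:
$\left(18985 + F\right) - 25952 = \left(18985 + 15888\right) - 25952 = 34873 - 25952 = 8921$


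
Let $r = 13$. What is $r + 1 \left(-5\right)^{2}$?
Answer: $38$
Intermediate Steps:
$r + 1 \left(-5\right)^{2} = 13 + 1 \left(-5\right)^{2} = 13 + 1 \cdot 25 = 13 + 25 = 38$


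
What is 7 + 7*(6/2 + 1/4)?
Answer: 119/4 ≈ 29.750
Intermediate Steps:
7 + 7*(6/2 + 1/4) = 7 + 7*(6*(½) + 1*(¼)) = 7 + 7*(3 + ¼) = 7 + 7*(13/4) = 7 + 91/4 = 119/4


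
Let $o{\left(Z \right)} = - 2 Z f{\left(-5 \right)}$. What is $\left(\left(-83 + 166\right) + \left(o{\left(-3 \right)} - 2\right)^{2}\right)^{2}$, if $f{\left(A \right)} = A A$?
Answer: $483428169$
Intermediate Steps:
$f{\left(A \right)} = A^{2}$
$o{\left(Z \right)} = - 50 Z$ ($o{\left(Z \right)} = - 2 Z \left(-5\right)^{2} = - 2 Z 25 = - 50 Z$)
$\left(\left(-83 + 166\right) + \left(o{\left(-3 \right)} - 2\right)^{2}\right)^{2} = \left(\left(-83 + 166\right) + \left(\left(-50\right) \left(-3\right) - 2\right)^{2}\right)^{2} = \left(83 + \left(150 - 2\right)^{2}\right)^{2} = \left(83 + 148^{2}\right)^{2} = \left(83 + 21904\right)^{2} = 21987^{2} = 483428169$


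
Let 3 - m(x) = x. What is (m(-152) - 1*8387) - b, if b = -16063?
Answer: 7831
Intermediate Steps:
m(x) = 3 - x
(m(-152) - 1*8387) - b = ((3 - 1*(-152)) - 1*8387) - 1*(-16063) = ((3 + 152) - 8387) + 16063 = (155 - 8387) + 16063 = -8232 + 16063 = 7831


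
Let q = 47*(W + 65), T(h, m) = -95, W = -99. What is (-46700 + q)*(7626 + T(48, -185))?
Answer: -363732238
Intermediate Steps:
q = -1598 (q = 47*(-99 + 65) = 47*(-34) = -1598)
(-46700 + q)*(7626 + T(48, -185)) = (-46700 - 1598)*(7626 - 95) = -48298*7531 = -363732238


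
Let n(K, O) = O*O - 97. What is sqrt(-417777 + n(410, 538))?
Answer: 3*I*sqrt(14270) ≈ 358.37*I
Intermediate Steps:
n(K, O) = -97 + O**2 (n(K, O) = O**2 - 97 = -97 + O**2)
sqrt(-417777 + n(410, 538)) = sqrt(-417777 + (-97 + 538**2)) = sqrt(-417777 + (-97 + 289444)) = sqrt(-417777 + 289347) = sqrt(-128430) = 3*I*sqrt(14270)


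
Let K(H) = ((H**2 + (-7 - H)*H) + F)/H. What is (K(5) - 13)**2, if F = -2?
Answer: 10404/25 ≈ 416.16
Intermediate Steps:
K(H) = (-2 + H**2 + H*(-7 - H))/H (K(H) = ((H**2 + (-7 - H)*H) - 2)/H = ((H**2 + H*(-7 - H)) - 2)/H = (-2 + H**2 + H*(-7 - H))/H)
(K(5) - 13)**2 = ((-7 - 2/5) - 13)**2 = (-37/5 - 13)**2 = (-102/5)**2 = 10404/25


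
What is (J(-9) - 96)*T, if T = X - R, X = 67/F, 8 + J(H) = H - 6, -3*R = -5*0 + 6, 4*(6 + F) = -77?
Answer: 7854/101 ≈ 77.762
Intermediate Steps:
F = -101/4 (F = -6 + (¼)*(-77) = -6 - 77/4 = -101/4 ≈ -25.250)
R = -2 (R = -(-5*0 + 6)/3 = -(0 + 6)/3 = -⅓*6 = -2)
J(H) = -14 + H (J(H) = -8 + (H - 6) = -8 + (-6 + H) = -14 + H)
X = -268/101 (X = 67/(-101/4) = 67*(-4/101) = -268/101 ≈ -2.6535)
T = -66/101 (T = -268/101 - 1*(-2) = -268/101 + 2 = -66/101 ≈ -0.65347)
(J(-9) - 96)*T = ((-14 - 9) - 96)*(-66/101) = (-23 - 96)*(-66/101) = -119*(-66/101) = 7854/101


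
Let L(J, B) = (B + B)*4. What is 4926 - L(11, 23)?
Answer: 4742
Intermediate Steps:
L(J, B) = 8*B (L(J, B) = (2*B)*4 = 8*B)
4926 - L(11, 23) = 4926 - 8*23 = 4926 - 1*184 = 4926 - 184 = 4742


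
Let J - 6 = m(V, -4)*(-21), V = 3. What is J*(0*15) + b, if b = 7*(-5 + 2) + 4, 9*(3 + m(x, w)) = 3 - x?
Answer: -17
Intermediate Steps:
m(x, w) = -8/3 - x/9 (m(x, w) = -3 + (3 - x)/9 = -3 + (⅓ - x/9) = -8/3 - x/9)
J = 69 (J = 6 + (-8/3 - ⅑*3)*(-21) = 6 + (-8/3 - ⅓)*(-21) = 6 - 3*(-21) = 6 + 63 = 69)
b = -17 (b = 7*(-3) + 4 = -21 + 4 = -17)
J*(0*15) + b = 69*(0*15) - 17 = 69*0 - 17 = 0 - 17 = -17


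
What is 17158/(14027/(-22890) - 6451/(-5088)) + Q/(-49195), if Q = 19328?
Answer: 16384106366872768/625547336455 ≈ 26192.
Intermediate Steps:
17158/(14027/(-22890) - 6451/(-5088)) + Q/(-49195) = 17158/(14027/(-22890) - 6451/(-5088)) + 19328/(-49195) = 17158/(14027*(-1/22890) - 6451*(-1/5088)) + 19328*(-1/49195) = 17158/(-14027/22890 + 6451/5088) - 19328/49195 = 17158/(12715669/19410720) - 19328/49195 = 17158*(19410720/12715669) - 19328/49195 = 333049133760/12715669 - 19328/49195 = 16384106366872768/625547336455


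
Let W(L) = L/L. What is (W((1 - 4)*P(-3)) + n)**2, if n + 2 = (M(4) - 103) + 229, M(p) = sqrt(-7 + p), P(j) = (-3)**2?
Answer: (125 + I*sqrt(3))**2 ≈ 15622.0 + 433.01*I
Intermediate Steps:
P(j) = 9
W(L) = 1
n = 124 + I*sqrt(3) (n = -2 + ((sqrt(-7 + 4) - 103) + 229) = -2 + ((sqrt(-3) - 103) + 229) = -2 + ((I*sqrt(3) - 103) + 229) = -2 + ((-103 + I*sqrt(3)) + 229) = -2 + (126 + I*sqrt(3)) = 124 + I*sqrt(3) ≈ 124.0 + 1.732*I)
(W((1 - 4)*P(-3)) + n)**2 = (1 + (124 + I*sqrt(3)))**2 = (125 + I*sqrt(3))**2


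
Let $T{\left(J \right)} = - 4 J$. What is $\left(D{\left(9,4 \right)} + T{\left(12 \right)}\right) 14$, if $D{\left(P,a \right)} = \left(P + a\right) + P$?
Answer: $-364$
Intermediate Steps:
$D{\left(P,a \right)} = a + 2 P$
$\left(D{\left(9,4 \right)} + T{\left(12 \right)}\right) 14 = \left(\left(4 + 2 \cdot 9\right) - 48\right) 14 = \left(\left(4 + 18\right) - 48\right) 14 = \left(22 - 48\right) 14 = \left(-26\right) 14 = -364$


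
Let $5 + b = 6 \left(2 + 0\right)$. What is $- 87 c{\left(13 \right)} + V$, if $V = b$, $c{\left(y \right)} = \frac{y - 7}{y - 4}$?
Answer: $-51$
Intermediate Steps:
$b = 7$ ($b = -5 + 6 \left(2 + 0\right) = -5 + 6 \cdot 2 = -5 + 12 = 7$)
$c{\left(y \right)} = \frac{-7 + y}{-4 + y}$
$V = 7$
$- 87 c{\left(13 \right)} + V = - 87 \frac{-7 + 13}{-4 + 13} + 7 = - 87 \cdot \frac{1}{9} \cdot 6 + 7 = \left(-87\right) \frac{2}{3} + 7 = -58 + 7 = -51$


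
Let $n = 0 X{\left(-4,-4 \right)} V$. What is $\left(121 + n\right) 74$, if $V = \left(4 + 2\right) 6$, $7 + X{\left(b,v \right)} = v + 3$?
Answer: $8954$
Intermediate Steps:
$X{\left(b,v \right)} = -4 + v$ ($X{\left(b,v \right)} = -7 + \left(v + 3\right) = -7 + \left(3 + v\right) = -4 + v$)
$V = 36$ ($V = 6 \cdot 6 = 36$)
$n = 0$ ($n = 0 \left(-4 - 4\right) 36 = 0 \left(-8\right) 36 = 0 \cdot 36 = 0$)
$\left(121 + n\right) 74 = \left(121 + 0\right) 74 = 121 \cdot 74 = 8954$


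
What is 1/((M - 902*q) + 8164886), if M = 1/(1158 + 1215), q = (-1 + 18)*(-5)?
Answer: 2373/19557212389 ≈ 1.2134e-7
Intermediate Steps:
q = -85 (q = 17*(-5) = -85)
M = 1/2373 ≈ 0.00042141
1/((M - 902*q) + 8164886) = 1/((1/2373 - 902*(-85)) + 8164886) = 1/((1/2373 + 76670) + 8164886) = 1/(181937911/2373 + 8164886) = 1/(19557212389/2373) = 2373/19557212389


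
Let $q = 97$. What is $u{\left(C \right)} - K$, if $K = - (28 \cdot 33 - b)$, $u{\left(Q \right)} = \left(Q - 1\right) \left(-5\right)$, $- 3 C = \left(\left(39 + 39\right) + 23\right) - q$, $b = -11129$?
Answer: $\frac{36194}{3} \approx 12065.0$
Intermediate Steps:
$C = - \frac{4}{3}$ ($C = - \frac{\left(\left(39 + 39\right) + 23\right) - 97}{3} = - \frac{\left(78 + 23\right) - 97}{3} = - \frac{101 - 97}{3} = \left(- \frac{1}{3}\right) 4 = - \frac{4}{3} \approx -1.3333$)
$u{\left(Q \right)} = 5 - 5 Q$ ($u{\left(Q \right)} = \left(-1 + Q\right) \left(-5\right) = 5 - 5 Q$)
$K = -12053$ ($K = - (28 \cdot 33 - -11129) = - (924 + 11129) = \left(-1\right) 12053 = -12053$)
$u{\left(C \right)} - K = \left(5 - - \frac{20}{3}\right) - -12053 = \left(5 + \frac{20}{3}\right) + 12053 = \frac{35}{3} + 12053 = \frac{36194}{3}$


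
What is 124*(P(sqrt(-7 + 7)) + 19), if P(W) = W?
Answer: 2356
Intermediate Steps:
124*(P(sqrt(-7 + 7)) + 19) = 124*(sqrt(-7 + 7) + 19) = 124*(sqrt(0) + 19) = 124*(0 + 19) = 124*19 = 2356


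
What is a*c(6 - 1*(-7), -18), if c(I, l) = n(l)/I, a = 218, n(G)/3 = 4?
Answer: 2616/13 ≈ 201.23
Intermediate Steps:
n(G) = 12 (n(G) = 3*4 = 12)
c(I, l) = 12/I
a*c(6 - 1*(-7), -18) = 218*(12/(6 - 1*(-7))) = 218*(12/(6 + 7)) = 218*(12/13) = 2616/13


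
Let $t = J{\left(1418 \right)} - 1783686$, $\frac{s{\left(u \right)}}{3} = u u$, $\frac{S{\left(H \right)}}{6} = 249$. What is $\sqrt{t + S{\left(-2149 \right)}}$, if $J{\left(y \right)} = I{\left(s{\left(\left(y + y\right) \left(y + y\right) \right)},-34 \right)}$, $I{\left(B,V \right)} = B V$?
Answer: $4 i \sqrt{412387122537339} \approx 8.1229 \cdot 10^{7} i$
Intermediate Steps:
$S{\left(H \right)} = 1494$ ($S{\left(H \right)} = 6 \cdot 249 = 1494$)
$s{\left(u \right)} = 3 u^{2}$ ($s{\left(u \right)} = 3 u u = 3 u^{2}$)
$J{\left(y \right)} = - 1632 y^{4}$ ($J{\left(y \right)} = 3 \left(\left(y + y\right) \left(y + y\right)\right)^{2} \left(-34\right) = 3 \left(2 y 2 y\right)^{2} \left(-34\right) = 3 \left(4 y^{2}\right)^{2} \left(-34\right) = 3 \cdot 16 y^{4} \left(-34\right) = 48 y^{4} \left(-34\right) = - 1632 y^{4}$)
$t = -6598193960598918$ ($t = - 1632 \cdot 1418^{4} - 1783686 = \left(-1632\right) 4043011004176 - 1783686 = -6598193958815232 - 1783686 = -6598193960598918$)
$\sqrt{t + S{\left(-2149 \right)}} = \sqrt{-6598193960598918 + 1494} = \sqrt{-6598193960597424} = 4 i \sqrt{412387122537339}$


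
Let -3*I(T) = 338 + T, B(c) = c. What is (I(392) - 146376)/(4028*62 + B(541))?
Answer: -439858/750831 ≈ -0.58583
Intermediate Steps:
I(T) = -338/3 - T/3 (I(T) = -(338 + T)/3 = -338/3 - T/3)
(I(392) - 146376)/(4028*62 + B(541)) = ((-338/3 - ⅓*392) - 146376)/(4028*62 + 541) = ((-338/3 - 392/3) - 146376)/(249736 + 541) = (-730/3 - 146376)/250277 = -439858/3*1/250277 = -439858/750831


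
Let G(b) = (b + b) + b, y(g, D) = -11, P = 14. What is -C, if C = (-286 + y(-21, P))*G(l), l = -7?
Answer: -6237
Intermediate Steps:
G(b) = 3*b (G(b) = 2*b + b = 3*b)
C = 6237 (C = (-286 - 11)*(3*(-7)) = -297*(-21) = 6237)
-C = -1*6237 = -6237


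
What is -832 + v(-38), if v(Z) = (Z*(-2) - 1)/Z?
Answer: -31691/38 ≈ -833.97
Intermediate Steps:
v(Z) = (-1 - 2*Z)/Z (v(Z) = (-2*Z - 1)/Z = (-1 - 2*Z)/Z)
-832 + v(-38) = -832 + (-2 - 1/(-38)) = -832 + (-2 - 1*(-1/38)) = -832 + (-2 + 1/38) = -832 - 75/38 = -31691/38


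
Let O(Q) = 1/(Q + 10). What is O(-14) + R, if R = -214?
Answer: -857/4 ≈ -214.25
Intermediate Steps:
O(Q) = 1/(10 + Q)
O(-14) + R = 1/(10 - 14) - 214 = 1/(-4) - 214 = -1/4 - 214 = -857/4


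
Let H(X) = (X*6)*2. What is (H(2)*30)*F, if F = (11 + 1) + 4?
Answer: 11520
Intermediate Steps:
H(X) = 12*X (H(X) = (6*X)*2 = 12*X)
F = 16 (F = 12 + 4 = 16)
(H(2)*30)*F = ((12*2)*30)*16 = (24*30)*16 = 720*16 = 11520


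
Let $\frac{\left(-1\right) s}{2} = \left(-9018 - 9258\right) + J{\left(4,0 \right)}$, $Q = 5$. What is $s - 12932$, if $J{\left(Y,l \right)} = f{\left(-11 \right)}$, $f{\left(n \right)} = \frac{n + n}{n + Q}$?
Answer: $\frac{70838}{3} \approx 23613.0$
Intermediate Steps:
$f{\left(n \right)} = \frac{2 n}{5 + n}$ ($f{\left(n \right)} = \frac{n + n}{n + 5} = \frac{2 n}{5 + n}$)
$J{\left(Y,l \right)} = \frac{11}{3}$ ($J{\left(Y,l \right)} = 2 \left(-11\right) \frac{1}{5 - 11} = 2 \left(-11\right) \frac{1}{-6} = 2 \left(-11\right) \left(- \frac{1}{6}\right) = \frac{11}{3}$)
$s = \frac{109634}{3}$ ($s = - 2 \left(\left(-9018 - 9258\right) + \frac{11}{3}\right) = - 2 \left(-18276 + \frac{11}{3}\right) = \left(-2\right) \left(- \frac{54817}{3}\right) = \frac{109634}{3} \approx 36545.0$)
$s - 12932 = \frac{109634}{3} - 12932 = \frac{70838}{3}$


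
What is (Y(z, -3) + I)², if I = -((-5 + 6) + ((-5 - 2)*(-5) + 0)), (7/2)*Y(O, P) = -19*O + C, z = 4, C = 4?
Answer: 156816/49 ≈ 3200.3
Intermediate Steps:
Y(O, P) = 8/7 - 38*O/7 (Y(O, P) = 2*(-19*O + 4)/7 = 2*(4 - 19*O)/7 = 8/7 - 38*O/7)
I = -36 (I = -(1 + (-7*(-5) + 0)) = -(1 + (35 + 0)) = -(1 + 35) = -1*36 = -36)
(Y(z, -3) + I)² = ((8/7 - 38/7*4) - 36)² = ((8/7 - 152/7) - 36)² = (-144/7 - 36)² = (-396/7)² = 156816/49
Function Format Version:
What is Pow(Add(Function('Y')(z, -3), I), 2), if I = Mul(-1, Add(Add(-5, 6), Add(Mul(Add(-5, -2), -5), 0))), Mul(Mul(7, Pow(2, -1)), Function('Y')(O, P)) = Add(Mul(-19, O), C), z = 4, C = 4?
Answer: Rational(156816, 49) ≈ 3200.3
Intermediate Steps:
Function('Y')(O, P) = Add(Rational(8, 7), Mul(Rational(-38, 7), O)) (Function('Y')(O, P) = Mul(Rational(2, 7), Add(Mul(-19, O), 4)) = Mul(Rational(2, 7), Add(4, Mul(-19, O))) = Add(Rational(8, 7), Mul(Rational(-38, 7), O)))
I = -36 (I = Mul(-1, Add(1, Add(Mul(-7, -5), 0))) = Mul(-1, Add(1, Add(35, 0))) = Mul(-1, Add(1, 35)) = Mul(-1, 36) = -36)
Pow(Add(Function('Y')(z, -3), I), 2) = Pow(Add(Add(Rational(8, 7), Mul(Rational(-38, 7), 4)), -36), 2) = Pow(Add(Add(Rational(8, 7), Rational(-152, 7)), -36), 2) = Pow(Add(Rational(-144, 7), -36), 2) = Pow(Rational(-396, 7), 2) = Rational(156816, 49)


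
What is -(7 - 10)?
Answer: 3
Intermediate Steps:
-(7 - 10) = -1*(-3) = 3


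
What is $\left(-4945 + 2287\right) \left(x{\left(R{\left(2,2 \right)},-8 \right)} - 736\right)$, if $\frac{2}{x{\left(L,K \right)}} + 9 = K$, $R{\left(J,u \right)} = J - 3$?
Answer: $\frac{33262212}{17} \approx 1.9566 \cdot 10^{6}$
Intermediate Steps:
$R{\left(J,u \right)} = -3 + J$ ($R{\left(J,u \right)} = J - 3 = -3 + J$)
$x{\left(L,K \right)} = \frac{2}{-9 + K}$
$\left(-4945 + 2287\right) \left(x{\left(R{\left(2,2 \right)},-8 \right)} - 736\right) = \left(-4945 + 2287\right) \left(\frac{2}{-9 - 8} - 736\right) = - 2658 \left(\frac{2}{-17} - 736\right) = - 2658 \left(2 \left(- \frac{1}{17}\right) - 736\right) = - 2658 \left(- \frac{2}{17} - 736\right) = \left(-2658\right) \left(- \frac{12514}{17}\right) = \frac{33262212}{17}$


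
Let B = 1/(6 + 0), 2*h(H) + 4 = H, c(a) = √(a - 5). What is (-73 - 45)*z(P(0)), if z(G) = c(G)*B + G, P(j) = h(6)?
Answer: -118 - 118*I/3 ≈ -118.0 - 39.333*I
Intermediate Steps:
c(a) = √(-5 + a)
h(H) = -2 + H/2
B = ⅙ (B = 1/6 = ⅙ ≈ 0.16667)
P(j) = 1 (P(j) = -2 + (½)*6 = -2 + 3 = 1)
z(G) = G + √(-5 + G)/6 (z(G) = √(-5 + G)*(⅙) + G = √(-5 + G)/6 + G = G + √(-5 + G)/6)
(-73 - 45)*z(P(0)) = (-73 - 45)*(1 + √(-5 + 1)/6) = -118*(1 + √(-4)/6) = -118*(1 + (2*I)/6) = -118*(1 + I/3) = -118 - 118*I/3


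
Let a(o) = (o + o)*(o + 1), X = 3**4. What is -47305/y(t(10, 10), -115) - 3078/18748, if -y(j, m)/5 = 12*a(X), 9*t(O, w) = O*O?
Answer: -78320749/747145296 ≈ -0.10483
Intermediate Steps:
X = 81
a(o) = 2*o*(1 + o) (a(o) = (2*o)*(1 + o) = 2*o*(1 + o))
t(O, w) = O**2/9 (t(O, w) = (O*O)/9 = O**2/9)
y(j, m) = -797040 (y(j, m) = -60*2*81*(1 + 81) = -60*2*81*82 = -60*13284 = -5*159408 = -797040)
-47305/y(t(10, 10), -115) - 3078/18748 = -47305/(-797040) - 3078/18748 = -47305*(-1/797040) - 3078*1/18748 = 9461/159408 - 1539/9374 = -78320749/747145296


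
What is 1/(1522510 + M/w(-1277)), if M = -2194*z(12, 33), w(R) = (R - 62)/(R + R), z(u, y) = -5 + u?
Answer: 1339/1999416558 ≈ 6.6970e-7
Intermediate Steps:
w(R) = (-62 + R)/(2*R) (w(R) = (-62 + R)/((2*R)) = (-62 + R)*(1/(2*R)) = (-62 + R)/(2*R))
M = -15358 (M = -2194*(-5 + 12) = -2194*7 = -15358)
1/(1522510 + M/w(-1277)) = 1/(1522510 - 15358*(-2554/(-62 - 1277))) = 1/(1522510 - 15358/((½)*(-1/1277)*(-1339))) = 1/(1522510 - 15358/1339/2554) = 1/(1522510 - 15358*2554/1339) = 1/(1522510 - 39224332/1339) = 1/(1999416558/1339) = 1339/1999416558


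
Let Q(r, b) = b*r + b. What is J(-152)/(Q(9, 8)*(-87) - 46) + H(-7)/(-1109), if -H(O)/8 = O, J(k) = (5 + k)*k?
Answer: -12585916/3884827 ≈ -3.2398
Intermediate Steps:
J(k) = k*(5 + k)
Q(r, b) = b + b*r
H(O) = -8*O
J(-152)/(Q(9, 8)*(-87) - 46) + H(-7)/(-1109) = (-152*(5 - 152))/((8*(1 + 9))*(-87) - 46) - 8*(-7)/(-1109) = (-152*(-147))/((8*10)*(-87) - 46) + 56*(-1/1109) = 22344/(80*(-87) - 46) - 56/1109 = 22344/(-6960 - 46) - 56/1109 = 22344/(-7006) - 56/1109 = 22344*(-1/7006) - 56/1109 = -11172/3503 - 56/1109 = -12585916/3884827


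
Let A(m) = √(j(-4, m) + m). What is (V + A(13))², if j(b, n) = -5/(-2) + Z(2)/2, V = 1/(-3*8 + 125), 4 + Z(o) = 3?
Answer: 153016/10201 + 2*√15/101 ≈ 15.077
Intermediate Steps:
Z(o) = -1 (Z(o) = -4 + 3 = -1)
V = 1/101 (V = 1/(-24 + 125) = 1/101 ≈ 0.0099010)
j(b, n) = 2 (j(b, n) = -5/(-2) - 1/2 = -5*(-½) - 1*½ = 5/2 - ½ = 2)
A(m) = √(2 + m)
(V + A(13))² = (1/101 + √(2 + 13))² = (1/101 + √15)²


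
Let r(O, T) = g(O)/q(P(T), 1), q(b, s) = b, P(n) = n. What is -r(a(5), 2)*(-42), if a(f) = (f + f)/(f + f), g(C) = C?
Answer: 21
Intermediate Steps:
a(f) = 1 (a(f) = (2*f)/((2*f)) = (2*f)*(1/(2*f)) = 1)
r(O, T) = O/T
-r(a(5), 2)*(-42) = -1/2*(-42) = -1*(½)*(-42) = -(-42)/2 = -1*(-21) = 21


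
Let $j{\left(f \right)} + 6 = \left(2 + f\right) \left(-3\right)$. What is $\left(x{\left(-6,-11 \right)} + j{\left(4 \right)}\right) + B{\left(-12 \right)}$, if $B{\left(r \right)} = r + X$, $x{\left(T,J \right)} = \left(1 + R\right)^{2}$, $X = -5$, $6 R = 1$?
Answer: $- \frac{1427}{36} \approx -39.639$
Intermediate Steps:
$j{\left(f \right)} = -12 - 3 f$ ($j{\left(f \right)} = -6 + \left(2 + f\right) \left(-3\right) = -6 - \left(6 + 3 f\right) = -12 - 3 f$)
$R = \frac{1}{6}$ ($R = \frac{1}{6} \cdot 1 = \frac{1}{6} \approx 0.16667$)
$x{\left(T,J \right)} = \frac{49}{36}$ ($x{\left(T,J \right)} = \left(1 + \frac{1}{6}\right)^{2} = \left(\frac{7}{6}\right)^{2} = \frac{49}{36}$)
$B{\left(r \right)} = -5 + r$ ($B{\left(r \right)} = r - 5 = -5 + r$)
$\left(x{\left(-6,-11 \right)} + j{\left(4 \right)}\right) + B{\left(-12 \right)} = \left(\frac{49}{36} - 24\right) - 17 = - \frac{815}{36} - 17 = - \frac{1427}{36}$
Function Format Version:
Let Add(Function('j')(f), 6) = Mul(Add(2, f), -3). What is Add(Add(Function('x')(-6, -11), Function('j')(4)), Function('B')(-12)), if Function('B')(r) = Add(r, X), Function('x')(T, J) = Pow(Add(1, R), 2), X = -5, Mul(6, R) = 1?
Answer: Rational(-1427, 36) ≈ -39.639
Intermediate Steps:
Function('j')(f) = Add(-12, Mul(-3, f)) (Function('j')(f) = Add(-6, Mul(Add(2, f), -3)) = Add(-6, Add(-6, Mul(-3, f))) = Add(-12, Mul(-3, f)))
R = Rational(1, 6) (R = Mul(Rational(1, 6), 1) = Rational(1, 6) ≈ 0.16667)
Function('x')(T, J) = Rational(49, 36) (Function('x')(T, J) = Pow(Add(1, Rational(1, 6)), 2) = Pow(Rational(7, 6), 2) = Rational(49, 36))
Function('B')(r) = Add(-5, r) (Function('B')(r) = Add(r, -5) = Add(-5, r))
Add(Add(Function('x')(-6, -11), Function('j')(4)), Function('B')(-12)) = Add(Add(Rational(49, 36), Add(-12, Mul(-3, 4))), Add(-5, -12)) = Add(Add(Rational(49, 36), Add(-12, -12)), -17) = Add(Add(Rational(49, 36), -24), -17) = Add(Rational(-815, 36), -17) = Rational(-1427, 36)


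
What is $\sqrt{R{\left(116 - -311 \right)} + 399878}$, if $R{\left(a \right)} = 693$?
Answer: $\sqrt{400571} \approx 632.91$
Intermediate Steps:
$\sqrt{R{\left(116 - -311 \right)} + 399878} = \sqrt{693 + 399878} = \sqrt{400571}$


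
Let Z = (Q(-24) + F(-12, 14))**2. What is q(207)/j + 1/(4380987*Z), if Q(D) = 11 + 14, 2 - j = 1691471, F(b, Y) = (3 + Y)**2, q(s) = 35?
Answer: -387645413009/18734007784503492 ≈ -2.0692e-5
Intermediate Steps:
j = -1691469 (j = 2 - 1*1691471 = 2 - 1691471 = -1691469)
Q(D) = 25
Z = 98596 (Z = (25 + (3 + 14)**2)**2 = (25 + 17**2)**2 = (25 + 289)**2 = 314**2 = 98596)
q(207)/j + 1/(4380987*Z) = 35/(-1691469) + 1/(4380987*98596) = 35*(-1/1691469) + (1/4380987)*(1/98596) = -35/1691469 + 1/431947794252 = -387645413009/18734007784503492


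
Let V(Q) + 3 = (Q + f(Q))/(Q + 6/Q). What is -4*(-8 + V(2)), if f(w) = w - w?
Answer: 212/5 ≈ 42.400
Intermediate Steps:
f(w) = 0
V(Q) = -3 + Q/(Q + 6/Q) (V(Q) = -3 + (Q + 0)/(Q + 6/Q) = -3 + Q/(Q + 6/Q))
-4*(-8 + V(2)) = -4*(-8 + 2*(-9 - 1*2**2)/(6 + 2**2)) = -4*(-8 + 2*(-9 - 1*4)/(6 + 4)) = -4*(-8 + 2*(-9 - 4)/10) = -4*(-8 + 2*(1/10)*(-13)) = -4*(-8 - 13/5) = -4*(-53/5) = 212/5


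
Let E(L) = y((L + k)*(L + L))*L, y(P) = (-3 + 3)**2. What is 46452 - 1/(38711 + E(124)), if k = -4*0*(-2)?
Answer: 1798203371/38711 ≈ 46452.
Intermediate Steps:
k = 0 (k = 0*(-2) = 0)
y(P) = 0 (y(P) = 0**2 = 0)
E(L) = 0 (E(L) = 0*L = 0)
46452 - 1/(38711 + E(124)) = 46452 - 1/(38711 + 0) = 46452 - 1/38711 = 1798203371/38711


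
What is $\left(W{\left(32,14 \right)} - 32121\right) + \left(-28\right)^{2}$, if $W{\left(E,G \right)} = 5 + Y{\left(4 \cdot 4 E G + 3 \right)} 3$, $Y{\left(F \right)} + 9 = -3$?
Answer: $-31368$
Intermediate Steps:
$Y{\left(F \right)} = -12$ ($Y{\left(F \right)} = -9 - 3 = -12$)
$W{\left(E,G \right)} = -31$ ($W{\left(E,G \right)} = 5 - 36 = -31$)
$\left(W{\left(32,14 \right)} - 32121\right) + \left(-28\right)^{2} = \left(-31 - 32121\right) + \left(-28\right)^{2} = -32152 + 784 = -31368$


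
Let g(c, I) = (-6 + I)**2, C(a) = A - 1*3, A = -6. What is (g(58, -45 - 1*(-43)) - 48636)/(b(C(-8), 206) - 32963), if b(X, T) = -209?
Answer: 12143/8293 ≈ 1.4642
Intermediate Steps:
C(a) = -9 (C(a) = -6 - 1*3 = -6 - 3 = -9)
(g(58, -45 - 1*(-43)) - 48636)/(b(C(-8), 206) - 32963) = ((-6 + (-45 - 1*(-43)))**2 - 48636)/(-209 - 32963) = ((-6 + (-45 + 43))**2 - 48636)/(-33172) = ((-6 - 2)**2 - 48636)*(-1/33172) = ((-8)**2 - 48636)*(-1/33172) = (64 - 48636)*(-1/33172) = -48572*(-1/33172) = 12143/8293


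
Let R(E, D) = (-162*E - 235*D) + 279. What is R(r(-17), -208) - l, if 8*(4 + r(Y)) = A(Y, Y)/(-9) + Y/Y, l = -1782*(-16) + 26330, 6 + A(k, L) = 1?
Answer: -10133/2 ≈ -5066.5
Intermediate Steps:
A(k, L) = -5 (A(k, L) = -6 + 1 = -5)
l = 54842 (l = 28512 + 26330 = 54842)
r(Y) = -137/36 (r(Y) = -4 + (-5/(-9) + Y/Y)/8 = -4 + (-5*(-⅑) + 1)/8 = -4 + (5/9 + 1)/8 = -4 + (⅛)*(14/9) = -4 + 7/36 = -137/36)
R(E, D) = 279 - 235*D - 162*E (R(E, D) = (-235*D - 162*E) + 279 = 279 - 235*D - 162*E)
R(r(-17), -208) - l = (279 - 235*(-208) - 162*(-137/36)) - 1*54842 = (279 + 48880 + 1233/2) - 54842 = 99551/2 - 54842 = -10133/2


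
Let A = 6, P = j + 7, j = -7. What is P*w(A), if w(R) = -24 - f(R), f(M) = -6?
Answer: 0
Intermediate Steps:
P = 0 (P = -7 + 7 = 0)
w(R) = -18 (w(R) = -24 - 1*(-6) = -24 + 6 = -18)
P*w(A) = 0*(-18) = 0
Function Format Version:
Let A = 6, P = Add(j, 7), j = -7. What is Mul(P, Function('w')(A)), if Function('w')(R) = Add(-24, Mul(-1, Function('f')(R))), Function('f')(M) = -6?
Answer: 0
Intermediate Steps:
P = 0 (P = Add(-7, 7) = 0)
Function('w')(R) = -18 (Function('w')(R) = Add(-24, Mul(-1, -6)) = Add(-24, 6) = -18)
Mul(P, Function('w')(A)) = Mul(0, -18) = 0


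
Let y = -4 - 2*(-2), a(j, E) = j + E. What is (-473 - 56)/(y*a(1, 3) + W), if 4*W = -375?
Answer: 2116/375 ≈ 5.6427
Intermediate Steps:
W = -375/4 (W = (1/4)*(-375) = -375/4 ≈ -93.750)
a(j, E) = E + j
y = 0 (y = -4 + 4 = 0)
(-473 - 56)/(y*a(1, 3) + W) = (-473 - 56)/(0*(3 + 1) - 375/4) = -529/(0*4 - 375/4) = -529/(0 - 375/4) = -529/(-375/4) = -529*(-4/375) = 2116/375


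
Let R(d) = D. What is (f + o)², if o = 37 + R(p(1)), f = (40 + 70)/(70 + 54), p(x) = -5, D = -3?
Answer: 4678569/3844 ≈ 1217.1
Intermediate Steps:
R(d) = -3
f = 55/62 (f = 110/124 = 110*(1/124) = 55/62 ≈ 0.88710)
o = 34 (o = 37 - 3 = 34)
(f + o)² = (55/62 + 34)² = (2163/62)² = 4678569/3844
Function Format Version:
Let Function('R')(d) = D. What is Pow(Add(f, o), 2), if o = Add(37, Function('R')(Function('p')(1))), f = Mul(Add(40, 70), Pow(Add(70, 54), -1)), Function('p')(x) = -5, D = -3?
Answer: Rational(4678569, 3844) ≈ 1217.1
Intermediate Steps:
Function('R')(d) = -3
f = Rational(55, 62) (f = Mul(110, Pow(124, -1)) = Mul(110, Rational(1, 124)) = Rational(55, 62) ≈ 0.88710)
o = 34 (o = Add(37, -3) = 34)
Pow(Add(f, o), 2) = Pow(Add(Rational(55, 62), 34), 2) = Pow(Rational(2163, 62), 2) = Rational(4678569, 3844)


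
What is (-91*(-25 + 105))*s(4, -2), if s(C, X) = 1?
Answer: -7280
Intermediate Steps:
(-91*(-25 + 105))*s(4, -2) = -91*(-25 + 105)*1 = -91*80*1 = -7280*1 = -7280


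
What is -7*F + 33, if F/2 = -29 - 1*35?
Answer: 929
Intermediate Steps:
F = -128 (F = 2*(-29 - 1*35) = 2*(-29 - 35) = 2*(-64) = -128)
-7*F + 33 = -7*(-128) + 33 = 896 + 33 = 929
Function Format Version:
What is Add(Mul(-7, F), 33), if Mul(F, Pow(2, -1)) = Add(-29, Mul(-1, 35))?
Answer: 929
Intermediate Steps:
F = -128 (F = Mul(2, Add(-29, Mul(-1, 35))) = Mul(2, Add(-29, -35)) = Mul(2, -64) = -128)
Add(Mul(-7, F), 33) = Add(Mul(-7, -128), 33) = Add(896, 33) = 929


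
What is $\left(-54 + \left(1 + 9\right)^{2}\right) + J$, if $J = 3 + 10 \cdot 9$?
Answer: $139$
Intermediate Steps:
$J = 93$ ($J = 3 + 90 = 93$)
$\left(-54 + \left(1 + 9\right)^{2}\right) + J = \left(-54 + \left(1 + 9\right)^{2}\right) + 93 = \left(-54 + 10^{2}\right) + 93 = \left(-54 + 100\right) + 93 = 46 + 93 = 139$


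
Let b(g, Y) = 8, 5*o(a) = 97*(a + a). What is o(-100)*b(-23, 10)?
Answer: -31040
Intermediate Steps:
o(a) = 194*a/5 (o(a) = (97*(a + a))/5 = (97*(2*a))/5 = (194*a)/5 = 194*a/5)
o(-100)*b(-23, 10) = ((194/5)*(-100))*8 = -3880*8 = -31040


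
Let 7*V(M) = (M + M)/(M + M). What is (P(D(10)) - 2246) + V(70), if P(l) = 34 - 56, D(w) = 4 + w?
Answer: -15875/7 ≈ -2267.9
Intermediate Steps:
V(M) = 1/7 (V(M) = ((M + M)/(M + M))/7 = ((2*M)/((2*M)))/7 = ((2*M)*(1/(2*M)))/7 = (1/7)*1 = 1/7)
P(l) = -22
(P(D(10)) - 2246) + V(70) = (-22 - 2246) + 1/7 = -2268 + 1/7 = -15875/7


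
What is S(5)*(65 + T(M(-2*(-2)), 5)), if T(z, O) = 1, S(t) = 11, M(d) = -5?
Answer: 726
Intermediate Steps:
S(5)*(65 + T(M(-2*(-2)), 5)) = 11*(65 + 1) = 11*66 = 726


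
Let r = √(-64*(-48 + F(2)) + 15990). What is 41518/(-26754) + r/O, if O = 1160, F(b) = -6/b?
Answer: -20759/13377 + √19254/1160 ≈ -1.4322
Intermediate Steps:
r = √19254 (r = √(-64*(-48 - 6/2) + 15990) = √(-64*(-48 - 6*½) + 15990) = √(-64*(-48 - 3) + 15990) = √(-64*(-51) + 15990) = √(3264 + 15990) = √19254 ≈ 138.76)
41518/(-26754) + r/O = 41518/(-26754) + √19254/1160 = 41518*(-1/26754) + √19254*(1/1160) = -20759/13377 + √19254/1160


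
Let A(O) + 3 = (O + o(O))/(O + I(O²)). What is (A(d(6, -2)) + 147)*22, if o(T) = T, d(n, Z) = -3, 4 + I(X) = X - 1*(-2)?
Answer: 3135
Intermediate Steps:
I(X) = -2 + X (I(X) = -4 + (X - 1*(-2)) = -4 + (X + 2) = -4 + (2 + X) = -2 + X)
A(O) = -3 + 2*O/(-2 + O + O²) (A(O) = -3 + (O + O)/(O + (-2 + O²)) = -3 + (2*O)/(-2 + O + O²) = -3 + 2*O/(-2 + O + O²))
(A(d(6, -2)) + 147)*22 = ((6 - 1*(-3) - 3*(-3)²)/(-2 - 3 + (-3)²) + 147)*22 = ((6 + 3 - 3*9)/(-2 - 3 + 9) + 147)*22 = ((6 + 3 - 27)/4 + 147)*22 = ((¼)*(-18) + 147)*22 = (-9/2 + 147)*22 = (285/2)*22 = 3135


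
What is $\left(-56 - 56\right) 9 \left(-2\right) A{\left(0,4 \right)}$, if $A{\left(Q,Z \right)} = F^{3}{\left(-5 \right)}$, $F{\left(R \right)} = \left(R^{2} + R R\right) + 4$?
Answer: $317447424$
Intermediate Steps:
$F{\left(R \right)} = 4 + 2 R^{2}$ ($F{\left(R \right)} = \left(R^{2} + R^{2}\right) + 4 = 2 R^{2} + 4 = 4 + 2 R^{2}$)
$A{\left(Q,Z \right)} = 157464$ ($A{\left(Q,Z \right)} = \left(4 + 2 \left(-5\right)^{2}\right)^{3} = \left(4 + 2 \cdot 25\right)^{3} = \left(4 + 50\right)^{3} = 54^{3} = 157464$)
$\left(-56 - 56\right) 9 \left(-2\right) A{\left(0,4 \right)} = \left(-56 - 56\right) 9 \left(-2\right) 157464 = \left(-56 - 56\right) \left(\left(-18\right) 157464\right) = \left(-112\right) \left(-2834352\right) = 317447424$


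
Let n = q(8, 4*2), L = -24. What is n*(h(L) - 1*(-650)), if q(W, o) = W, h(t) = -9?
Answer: 5128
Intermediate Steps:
n = 8
n*(h(L) - 1*(-650)) = 8*(-9 - 1*(-650)) = 8*(-9 + 650) = 8*641 = 5128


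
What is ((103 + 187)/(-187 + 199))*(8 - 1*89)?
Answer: -3915/2 ≈ -1957.5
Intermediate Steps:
((103 + 187)/(-187 + 199))*(8 - 1*89) = (290/12)*(8 - 89) = (290*(1/12))*(-81) = (145/6)*(-81) = -3915/2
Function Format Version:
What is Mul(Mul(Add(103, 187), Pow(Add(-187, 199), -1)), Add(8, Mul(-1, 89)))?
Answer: Rational(-3915, 2) ≈ -1957.5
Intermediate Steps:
Mul(Mul(Add(103, 187), Pow(Add(-187, 199), -1)), Add(8, Mul(-1, 89))) = Mul(Mul(290, Pow(12, -1)), Add(8, -89)) = Mul(Mul(290, Rational(1, 12)), -81) = Mul(Rational(145, 6), -81) = Rational(-3915, 2)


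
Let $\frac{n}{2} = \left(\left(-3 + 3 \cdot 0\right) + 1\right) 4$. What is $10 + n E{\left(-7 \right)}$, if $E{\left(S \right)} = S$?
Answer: $122$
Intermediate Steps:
$n = -16$ ($n = 2 \left(\left(-3 + 3 \cdot 0\right) + 1\right) 4 = 2 \left(\left(-3 + 0\right) + 1\right) 4 = 2 \left(-3 + 1\right) 4 = 2 \left(\left(-2\right) 4\right) = 2 \left(-8\right) = -16$)
$10 + n E{\left(-7 \right)} = 10 - -112 = 10 + 112 = 122$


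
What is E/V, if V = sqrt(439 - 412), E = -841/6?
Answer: -841*sqrt(3)/54 ≈ -26.975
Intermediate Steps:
E = -841/6 (E = -841*1/6 = -841/6 ≈ -140.17)
V = 3*sqrt(3) (V = sqrt(27) = 3*sqrt(3) ≈ 5.1962)
E/V = -841*sqrt(3)/9/6 = -841*sqrt(3)/54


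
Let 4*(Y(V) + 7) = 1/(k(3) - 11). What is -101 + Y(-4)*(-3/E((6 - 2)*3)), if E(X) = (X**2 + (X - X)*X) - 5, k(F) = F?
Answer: -448573/4448 ≈ -100.85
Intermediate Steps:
E(X) = -5 + X**2 (E(X) = (X**2 + 0*X) - 5 = (X**2 + 0) - 5 = X**2 - 5 = -5 + X**2)
Y(V) = -225/32 (Y(V) = -7 + 1/(4*(3 - 11)) = -7 + (1/4)/(-8) = -7 + (1/4)*(-1/8) = -7 - 1/32 = -225/32)
-101 + Y(-4)*(-3/E((6 - 2)*3)) = -101 - (-675)/(32*(-5 + ((6 - 2)*3)**2)) = -101 - (-675)/(32*(-5 + (4*3)**2)) = -101 - (-675)/(32*(-5 + 12**2)) = -101 - (-675)/(32*(-5 + 144)) = -101 - (-675)/(32*139) = -101 - 225/32*(-3/139) = -101 + 675/4448 = -448573/4448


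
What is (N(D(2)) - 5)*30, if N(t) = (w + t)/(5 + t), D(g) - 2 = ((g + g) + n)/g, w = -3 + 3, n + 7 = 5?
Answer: -555/4 ≈ -138.75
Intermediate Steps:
n = -2 (n = -7 + 5 = -2)
w = 0
D(g) = 2 + (-2 + 2*g)/g (D(g) = 2 + ((g + g) - 2)/g = 2 + (2*g - 2)/g = 2 + (-2 + 2*g)/g)
N(t) = t/(5 + t) (N(t) = (0 + t)/(5 + t) = t/(5 + t))
(N(D(2)) - 5)*30 = ((4 - 2/2)/(5 + (4 - 2/2)) - 5)*30 = ((4 - 2*½)/(5 + (4 - 2*½)) - 5)*30 = ((4 - 1)/(5 + (4 - 1)) - 5)*30 = (3/(5 + 3) - 5)*30 = (3/8 - 5)*30 = -37/8*30 = -555/4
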